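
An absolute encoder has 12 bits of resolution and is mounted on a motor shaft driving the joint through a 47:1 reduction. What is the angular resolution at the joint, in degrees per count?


counts = 2^12 = 4096
effective counts at joint = 4096 * 47 = 192512
resolution = 360 / 192512
= 0.0019 deg/count


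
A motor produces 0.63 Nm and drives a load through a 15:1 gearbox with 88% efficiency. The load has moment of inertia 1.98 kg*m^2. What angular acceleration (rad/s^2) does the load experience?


tau_out = tau_motor * N * eta
= 0.63 * 15 * 0.88 = 8.316 Nm
alpha = tau_out / I = 8.316 / 1.98
= 4.2 rad/s^2


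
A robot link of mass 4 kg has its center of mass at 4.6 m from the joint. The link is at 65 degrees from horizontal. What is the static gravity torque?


tau = m*g*L*cos(angle)
= 4 * 9.81 * 4.6 * cos(65 deg)
= 4 * 9.81 * 4.6 * 0.4226
= 76.2843 Nm


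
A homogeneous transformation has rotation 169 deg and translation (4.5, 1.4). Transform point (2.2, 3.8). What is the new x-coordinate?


x' = cos(theta)*px - sin(theta)*py + tx
= -0.9816*2.2 - 0.1908*3.8 + 4.5
= 1.6153


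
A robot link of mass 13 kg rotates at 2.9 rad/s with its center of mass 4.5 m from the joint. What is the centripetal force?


F = m * omega^2 * r
= 13 * 2.9^2 * 4.5
= 13 * 8.41 * 4.5
= 491.985 N


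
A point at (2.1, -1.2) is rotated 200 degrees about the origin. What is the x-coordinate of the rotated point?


x' = x*cos(theta) - y*sin(theta)
cos(200 deg) = -0.9397, sin(200 deg) = -0.342
x' = 2.1 * -0.9397 - -1.2 * -0.342
= -1.9734 - 0.4104
= -2.3838


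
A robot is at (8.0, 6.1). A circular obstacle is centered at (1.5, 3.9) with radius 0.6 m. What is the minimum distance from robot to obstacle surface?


center_dist = sqrt((8.0-1.5)^2 + (6.1-3.9)^2)
= sqrt(42.25 + 4.84)
= 6.8622
min_dist = center_dist - radius = 6.8622 - 0.6 = 6.2622 m


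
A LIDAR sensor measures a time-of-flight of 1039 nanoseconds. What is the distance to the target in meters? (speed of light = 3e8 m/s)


tof = 1039 ns = 1.039e-06 s
dist = c * tof / 2
= 3e8 * 1.039e-06 / 2
= 155.85 m


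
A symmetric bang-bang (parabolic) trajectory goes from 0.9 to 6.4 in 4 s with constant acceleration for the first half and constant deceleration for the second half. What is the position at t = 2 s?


Symmetric rest-to-rest: each phase covers (pf-p0)/2 in time T/2. 0.5*a*(T/2)^2 = (pf-p0)/2 => a = 4*(pf-p0)/T^2
a = 4*(6.4-0.9)/4^2 = 1.375
t = 2 is in the acceleration phase (t <= T/2).
p = p0 + 0.5*a*t^2 = 0.9 + 0.5*1.375*2^2
= 3.65


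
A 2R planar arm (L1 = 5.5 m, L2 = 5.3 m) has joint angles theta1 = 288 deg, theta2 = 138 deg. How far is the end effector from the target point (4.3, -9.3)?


End effector via forward kinematics:
x = L1*cos(t1) + L2*cos(t1+t2) = 3.8553
y = L1*sin(t1) + L2*sin(t1+t2) = -0.389
Distance to target:
d = sqrt((4.3 - 3.8553)^2 + (-9.3 - -0.389)^2)
= sqrt(0.1978 + 79.4056)
= 8.9221 m


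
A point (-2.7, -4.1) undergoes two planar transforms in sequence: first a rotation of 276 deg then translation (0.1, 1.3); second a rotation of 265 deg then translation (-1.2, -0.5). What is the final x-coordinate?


After transform 1:
x1 = cos(276)*-2.7 - sin(276)*-4.1 + 0.1 = -4.2598
y1 = sin(276)*-2.7 + cos(276)*-4.1 + 1.3 = 3.5566
After transform 2:
x2 = cos(265)*-4.2598 - sin(265)*3.5566 + -1.2
= 2.7144


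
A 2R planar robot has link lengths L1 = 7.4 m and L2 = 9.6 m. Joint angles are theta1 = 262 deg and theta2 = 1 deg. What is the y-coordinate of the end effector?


Convert angles to radians: theta1 = 4.5728, theta2 = 0.0175
y = L1*sin(theta1) + L2*sin(theta1+theta2)
y = -7.328 + -9.5284
y = -16.8564


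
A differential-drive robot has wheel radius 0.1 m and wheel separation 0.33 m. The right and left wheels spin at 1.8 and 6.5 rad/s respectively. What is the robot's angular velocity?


vR = r*wR = 0.1*1.8 = 0.18 m/s
vL = r*wL = 0.1*6.5 = 0.65 m/s
v = (vR+vL)/2 = 0.415 m/s
omega = (vR-vL)/L = -1.4242 rad/s
angular velocity = -1.4242 rad/s


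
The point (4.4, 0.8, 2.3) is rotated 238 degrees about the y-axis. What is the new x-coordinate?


Rotation about y-axis: x' = x*cos(theta) + z*sin(theta)
= 4.4 * -0.5299 + 2.3 * -0.848
= -4.2822


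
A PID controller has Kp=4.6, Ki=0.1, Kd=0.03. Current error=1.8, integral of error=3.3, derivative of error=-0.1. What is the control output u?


u = Kp*e + Ki*int(e) + Kd*de/dt
= 4.6*1.8 + 0.1*3.3 + 0.03*(-0.1)
= 8.28 + 0.33 + -0.003
= 8.607


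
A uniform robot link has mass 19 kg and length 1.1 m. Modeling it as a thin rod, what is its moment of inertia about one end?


I = (1/3) * m * L^2
= (1/3) * 19 * 1.1^2
= 0.333333 * 19 * 1.21
= 7.6633 kg*m^2


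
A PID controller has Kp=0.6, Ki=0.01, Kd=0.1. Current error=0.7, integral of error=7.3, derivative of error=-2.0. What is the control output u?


u = Kp*e + Ki*int(e) + Kd*de/dt
= 0.6*0.7 + 0.01*7.3 + 0.1*(-2.0)
= 0.42 + 0.073 + -0.2
= 0.293


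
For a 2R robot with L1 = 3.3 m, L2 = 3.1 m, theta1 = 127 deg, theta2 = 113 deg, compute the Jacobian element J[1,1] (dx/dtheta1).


J[1,1] = -L1*sin(t1) - L2*sin(t1+t2)
= -3.3*sin(127) - 3.1*sin(240)
= 0.0492


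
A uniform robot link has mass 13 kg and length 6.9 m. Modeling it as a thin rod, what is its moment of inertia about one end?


I = (1/3) * m * L^2
= (1/3) * 13 * 6.9^2
= 0.333333 * 13 * 47.61
= 206.31 kg*m^2


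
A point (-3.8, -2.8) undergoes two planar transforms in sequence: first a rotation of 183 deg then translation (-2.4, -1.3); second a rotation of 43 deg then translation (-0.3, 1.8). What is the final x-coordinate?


After transform 1:
x1 = cos(183)*-3.8 - sin(183)*-2.8 + -2.4 = 1.2483
y1 = sin(183)*-3.8 + cos(183)*-2.8 + -1.3 = 1.695
After transform 2:
x2 = cos(43)*1.2483 - sin(43)*1.695 + -0.3
= -0.5431


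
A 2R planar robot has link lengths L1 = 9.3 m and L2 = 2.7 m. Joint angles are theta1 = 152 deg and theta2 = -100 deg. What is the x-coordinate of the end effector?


Convert angles to radians: theta1 = 2.6529, theta2 = -1.7453
x = L1*cos(theta1) + L2*cos(theta1+theta2)
x = -8.2114 + 1.6623
x = -6.5491


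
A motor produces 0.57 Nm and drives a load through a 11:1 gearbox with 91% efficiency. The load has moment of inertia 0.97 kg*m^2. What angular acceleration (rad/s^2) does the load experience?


tau_out = tau_motor * N * eta
= 0.57 * 11 * 0.91 = 5.7057 Nm
alpha = tau_out / I = 5.7057 / 0.97
= 5.8822 rad/s^2


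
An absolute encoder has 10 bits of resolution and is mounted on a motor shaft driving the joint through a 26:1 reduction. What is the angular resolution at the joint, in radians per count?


counts = 2^10 = 1024
effective counts at joint = 1024 * 26 = 26624
resolution = 2*pi / 26624
= 2.3600e-04 rad/count


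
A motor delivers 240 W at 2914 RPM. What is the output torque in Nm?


omega = 2914 * 2*pi/60 = 305.1534 rad/s
tau = P / omega = 240 / 305.1534
= 0.7865 Nm


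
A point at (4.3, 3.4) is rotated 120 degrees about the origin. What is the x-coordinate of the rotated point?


x' = x*cos(theta) - y*sin(theta)
cos(120 deg) = -0.5, sin(120 deg) = 0.866
x' = 4.3 * -0.5 - 3.4 * 0.866
= -2.15 - 2.9445
= -5.0945


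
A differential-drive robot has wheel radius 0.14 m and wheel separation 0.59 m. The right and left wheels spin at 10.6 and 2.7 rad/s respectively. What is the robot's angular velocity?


vR = r*wR = 0.14*10.6 = 1.484 m/s
vL = r*wL = 0.14*2.7 = 0.378 m/s
v = (vR+vL)/2 = 0.931 m/s
omega = (vR-vL)/L = 1.8746 rad/s
angular velocity = 1.8746 rad/s


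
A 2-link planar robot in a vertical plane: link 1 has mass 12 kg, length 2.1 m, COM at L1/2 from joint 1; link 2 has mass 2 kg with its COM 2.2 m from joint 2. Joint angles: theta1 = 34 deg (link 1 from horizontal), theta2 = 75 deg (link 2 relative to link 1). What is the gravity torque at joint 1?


Horizontal distance from joint 1 to link-1 COM:
  x_c1 = (L1/2)*cos(t1) = 1.05 * 0.829 = 0.8705 m
Horizontal distance from joint 1 to link-2 COM:
  x_c2 = L1*cos(t1) + Lc2*cos(t1+t2)
       = 2.1*0.829 + 2.2*-0.3256 = 1.0247 m
tau1 = m1*g*x_c1 + m2*g*x_c2
     = 12*9.81*0.8705 + 2*9.81*1.0247
     = 102.474 + 20.1052
     = 122.5792 Nm


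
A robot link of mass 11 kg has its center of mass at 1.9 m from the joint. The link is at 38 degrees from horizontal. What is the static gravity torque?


tau = m*g*L*cos(angle)
= 11 * 9.81 * 1.9 * cos(38 deg)
= 11 * 9.81 * 1.9 * 0.788
= 161.5651 Nm


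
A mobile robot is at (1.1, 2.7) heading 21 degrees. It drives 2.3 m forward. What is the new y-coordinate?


y_new = y0 + d*sin(theta)
= 2.7 + 2.3*sin(21)
= 2.7 + 0.8242
= 3.5242


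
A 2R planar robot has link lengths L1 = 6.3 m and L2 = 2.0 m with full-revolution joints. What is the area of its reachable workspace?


r_max = L1 + L2 = 8.3 m
r_min = |L1 - L2| = 4.3 m
Area = pi*(r_max^2 - r_min^2)
= pi*(68.89 - 18.49)
= pi * 50.4
= 158.3363 m^2


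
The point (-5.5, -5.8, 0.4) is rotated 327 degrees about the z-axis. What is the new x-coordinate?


Rotation about z-axis: x' = x*cos(theta) - y*sin(theta)
= -5.5 * 0.8387 - -5.8 * -0.5446
= -7.7716


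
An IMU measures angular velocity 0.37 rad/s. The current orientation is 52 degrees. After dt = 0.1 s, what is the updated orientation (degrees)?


delta_theta = w * dt = 0.37 * 0.1 = 0.037 rad
= 2.1199 deg
theta_new = 52 + 2.1199 = 54.1199 deg


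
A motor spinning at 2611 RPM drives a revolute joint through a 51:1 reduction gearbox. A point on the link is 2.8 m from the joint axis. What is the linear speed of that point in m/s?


omega_motor = 2611 * 2*pi/60 = 273.4233 rad/s
omega_joint = omega_motor / 51 = 5.3612 rad/s
v = omega_joint * r = 5.3612 * 2.8
= 15.0115 m/s


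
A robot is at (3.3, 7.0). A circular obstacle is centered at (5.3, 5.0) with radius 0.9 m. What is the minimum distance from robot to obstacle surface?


center_dist = sqrt((3.3-5.3)^2 + (7.0-5.0)^2)
= sqrt(4.0 + 4.0)
= 2.8284
min_dist = center_dist - radius = 2.8284 - 0.9 = 1.9284 m


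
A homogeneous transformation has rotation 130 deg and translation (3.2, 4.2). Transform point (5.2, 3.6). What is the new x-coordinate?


x' = cos(theta)*px - sin(theta)*py + tx
= -0.6428*5.2 - 0.766*3.6 + 3.2
= -2.9003


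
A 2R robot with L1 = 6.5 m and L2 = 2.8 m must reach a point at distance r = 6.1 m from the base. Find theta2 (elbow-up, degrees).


cos(theta2) = (r^2 - L1^2 - L2^2) / (2*L1*L2)
cos(theta2) = (37.21 - 42.25 - 7.84) / 36.4
cos(theta2) = -0.353846
theta2 = 110.7227 degrees


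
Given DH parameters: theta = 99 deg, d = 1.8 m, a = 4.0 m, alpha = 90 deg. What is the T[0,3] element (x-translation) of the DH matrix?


T[0,3] = a * cos(theta)
= 4.0 * cos(99 deg)
= 4.0 * -0.1564
= -0.6257


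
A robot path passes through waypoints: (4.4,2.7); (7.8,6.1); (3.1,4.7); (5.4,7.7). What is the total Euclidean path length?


Segment lengths:
  seg1 = sqrt((3.4)^2 + (3.4)^2) = 4.8083
  seg2 = sqrt((-4.7)^2 + (-1.4)^2) = 4.9041
  seg3 = sqrt((2.3)^2 + (3.0)^2) = 3.7802
Total = 13.4926


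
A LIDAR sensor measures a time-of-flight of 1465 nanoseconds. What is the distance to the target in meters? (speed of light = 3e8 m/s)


tof = 1465 ns = 1.465e-06 s
dist = c * tof / 2
= 3e8 * 1.465e-06 / 2
= 219.75 m


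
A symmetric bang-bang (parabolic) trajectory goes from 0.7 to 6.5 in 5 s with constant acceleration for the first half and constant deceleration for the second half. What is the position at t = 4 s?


Symmetric rest-to-rest: each phase covers (pf-p0)/2 in time T/2. 0.5*a*(T/2)^2 = (pf-p0)/2 => a = 4*(pf-p0)/T^2
a = 4*(6.5-0.7)/5^2 = 0.928
t = 4 is in the deceleration phase (t > T/2).
p = pf - 0.5*a*(T-t)^2 = 6.5 - 0.5*0.928*1^2
= 6.036


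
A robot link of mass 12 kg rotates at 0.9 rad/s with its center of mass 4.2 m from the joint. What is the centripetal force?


F = m * omega^2 * r
= 12 * 0.9^2 * 4.2
= 12 * 0.81 * 4.2
= 40.824 N


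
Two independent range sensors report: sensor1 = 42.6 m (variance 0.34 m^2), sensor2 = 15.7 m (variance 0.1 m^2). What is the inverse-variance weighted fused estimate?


w1 = (1/var1) / (1/var1 + 1/var2)
   = 2.9412 / (2.9412 + 10.0) = 0.2273
w2 = 1 - w1 = 0.7727
fused = w1*s1 + w2*s2 = 9.6818 + 12.1318
= 21.8136 m


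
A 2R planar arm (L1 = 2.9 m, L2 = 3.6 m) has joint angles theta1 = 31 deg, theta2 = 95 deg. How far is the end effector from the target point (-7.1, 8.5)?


End effector via forward kinematics:
x = L1*cos(t1) + L2*cos(t1+t2) = 0.3698
y = L1*sin(t1) + L2*sin(t1+t2) = 4.4061
Distance to target:
d = sqrt((-7.1 - 0.3698)^2 + (8.5 - 4.4061)^2)
= sqrt(55.7973 + 16.7602)
= 8.5181 m


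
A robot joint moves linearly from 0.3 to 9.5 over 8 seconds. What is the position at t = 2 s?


s = t/T = 2/8 = 0.25
p(t) = p0 + (pf-p0)*s
= 0.3 + (9.5 - 0.3) * 0.25
= 2.6


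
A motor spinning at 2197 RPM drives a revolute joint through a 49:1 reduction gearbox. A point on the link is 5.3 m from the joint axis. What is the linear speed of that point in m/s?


omega_motor = 2197 * 2*pi/60 = 230.0693 rad/s
omega_joint = omega_motor / 49 = 4.6953 rad/s
v = omega_joint * r = 4.6953 * 5.3
= 24.885 m/s


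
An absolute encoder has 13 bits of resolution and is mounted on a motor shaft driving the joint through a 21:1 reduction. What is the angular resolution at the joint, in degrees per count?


counts = 2^13 = 8192
effective counts at joint = 8192 * 21 = 172032
resolution = 360 / 172032
= 0.0021 deg/count


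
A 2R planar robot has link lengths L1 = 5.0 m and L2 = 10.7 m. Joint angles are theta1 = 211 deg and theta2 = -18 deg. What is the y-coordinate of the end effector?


Convert angles to radians: theta1 = 3.6826, theta2 = -0.3142
y = L1*sin(theta1) + L2*sin(theta1+theta2)
y = -2.5752 + -2.407
y = -4.9822


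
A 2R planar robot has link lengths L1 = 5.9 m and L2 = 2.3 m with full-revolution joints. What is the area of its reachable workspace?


r_max = L1 + L2 = 8.2 m
r_min = |L1 - L2| = 3.6 m
Area = pi*(r_max^2 - r_min^2)
= pi*(67.24 - 12.96)
= pi * 54.28
= 170.5256 m^2


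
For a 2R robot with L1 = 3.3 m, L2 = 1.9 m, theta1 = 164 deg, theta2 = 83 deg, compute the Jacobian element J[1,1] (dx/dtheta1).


J[1,1] = -L1*sin(t1) - L2*sin(t1+t2)
= -3.3*sin(164) - 1.9*sin(247)
= 0.8394


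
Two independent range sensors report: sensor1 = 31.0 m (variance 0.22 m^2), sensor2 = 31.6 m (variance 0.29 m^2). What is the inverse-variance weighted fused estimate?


w1 = (1/var1) / (1/var1 + 1/var2)
   = 4.5455 / (4.5455 + 3.4483) = 0.5686
w2 = 1 - w1 = 0.4314
fused = w1*s1 + w2*s2 = 17.6275 + 13.6314
= 31.2588 m


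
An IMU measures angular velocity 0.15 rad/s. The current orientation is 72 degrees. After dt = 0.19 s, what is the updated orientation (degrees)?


delta_theta = w * dt = 0.15 * 0.19 = 0.0285 rad
= 1.6329 deg
theta_new = 72 + 1.6329 = 73.6329 deg


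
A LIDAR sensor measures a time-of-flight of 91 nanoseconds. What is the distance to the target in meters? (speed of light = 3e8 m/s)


tof = 91 ns = 9.1e-08 s
dist = c * tof / 2
= 3e8 * 9.1e-08 / 2
= 13.65 m


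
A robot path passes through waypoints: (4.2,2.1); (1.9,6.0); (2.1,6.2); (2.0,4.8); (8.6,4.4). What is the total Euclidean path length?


Segment lengths:
  seg1 = sqrt((-2.3)^2 + (3.9)^2) = 4.5277
  seg2 = sqrt((0.2)^2 + (0.2)^2) = 0.2828
  seg3 = sqrt((-0.1)^2 + (-1.4)^2) = 1.4036
  seg4 = sqrt((6.6)^2 + (-0.4)^2) = 6.6121
Total = 12.8262


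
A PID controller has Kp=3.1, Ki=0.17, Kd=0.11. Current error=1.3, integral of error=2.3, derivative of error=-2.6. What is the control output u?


u = Kp*e + Ki*int(e) + Kd*de/dt
= 3.1*1.3 + 0.17*2.3 + 0.11*(-2.6)
= 4.03 + 0.391 + -0.286
= 4.135


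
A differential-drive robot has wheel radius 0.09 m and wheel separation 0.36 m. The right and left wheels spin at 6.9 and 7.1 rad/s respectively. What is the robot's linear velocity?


vR = r*wR = 0.09*6.9 = 0.621 m/s
vL = r*wL = 0.09*7.1 = 0.639 m/s
v = (vR+vL)/2 = 0.63 m/s
omega = (vR-vL)/L = -0.05 rad/s
linear velocity = 0.63 m/s


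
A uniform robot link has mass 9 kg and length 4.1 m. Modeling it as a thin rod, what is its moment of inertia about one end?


I = (1/3) * m * L^2
= (1/3) * 9 * 4.1^2
= 0.333333 * 9 * 16.81
= 50.43 kg*m^2


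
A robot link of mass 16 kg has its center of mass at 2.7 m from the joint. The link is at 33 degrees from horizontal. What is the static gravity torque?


tau = m*g*L*cos(angle)
= 16 * 9.81 * 2.7 * cos(33 deg)
= 16 * 9.81 * 2.7 * 0.8387
= 355.4219 Nm


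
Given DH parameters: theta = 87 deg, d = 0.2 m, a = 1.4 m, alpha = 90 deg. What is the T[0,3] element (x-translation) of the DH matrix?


T[0,3] = a * cos(theta)
= 1.4 * cos(87 deg)
= 1.4 * 0.0523
= 0.0733


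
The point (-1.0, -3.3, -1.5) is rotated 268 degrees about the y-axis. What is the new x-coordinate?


Rotation about y-axis: x' = x*cos(theta) + z*sin(theta)
= -1.0 * -0.0349 + -1.5 * -0.9994
= 1.534


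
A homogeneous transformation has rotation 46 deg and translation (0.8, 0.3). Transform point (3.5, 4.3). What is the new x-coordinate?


x' = cos(theta)*px - sin(theta)*py + tx
= 0.6947*3.5 - 0.7193*4.3 + 0.8
= 0.1381


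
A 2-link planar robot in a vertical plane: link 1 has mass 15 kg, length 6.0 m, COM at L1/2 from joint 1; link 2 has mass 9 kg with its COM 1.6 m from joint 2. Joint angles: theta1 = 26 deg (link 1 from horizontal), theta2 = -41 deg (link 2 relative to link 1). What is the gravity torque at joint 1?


Horizontal distance from joint 1 to link-1 COM:
  x_c1 = (L1/2)*cos(t1) = 3.0 * 0.8988 = 2.6964 m
Horizontal distance from joint 1 to link-2 COM:
  x_c2 = L1*cos(t1) + Lc2*cos(t1+t2)
       = 6.0*0.8988 + 1.6*0.9659 = 6.9382 m
tau1 = m1*g*x_c1 + m2*g*x_c2
     = 15*9.81*2.6964 + 9*9.81*6.9382
     = 396.7726 + 612.5777
     = 1009.3503 Nm


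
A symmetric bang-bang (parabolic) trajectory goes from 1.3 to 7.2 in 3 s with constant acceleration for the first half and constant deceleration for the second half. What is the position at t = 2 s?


Symmetric rest-to-rest: each phase covers (pf-p0)/2 in time T/2. 0.5*a*(T/2)^2 = (pf-p0)/2 => a = 4*(pf-p0)/T^2
a = 4*(7.2-1.3)/3^2 = 2.6222
t = 2 is in the deceleration phase (t > T/2).
p = pf - 0.5*a*(T-t)^2 = 7.2 - 0.5*2.6222*1^2
= 5.8889


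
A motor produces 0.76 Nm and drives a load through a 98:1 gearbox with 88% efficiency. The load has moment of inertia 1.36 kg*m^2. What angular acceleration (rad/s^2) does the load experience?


tau_out = tau_motor * N * eta
= 0.76 * 98 * 0.88 = 65.5424 Nm
alpha = tau_out / I = 65.5424 / 1.36
= 48.1929 rad/s^2


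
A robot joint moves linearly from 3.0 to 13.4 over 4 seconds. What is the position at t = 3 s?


s = t/T = 3/4 = 0.75
p(t) = p0 + (pf-p0)*s
= 3.0 + (13.4 - 3.0) * 0.75
= 10.8


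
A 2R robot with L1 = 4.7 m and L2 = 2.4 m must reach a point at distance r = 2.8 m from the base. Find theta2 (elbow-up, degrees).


cos(theta2) = (r^2 - L1^2 - L2^2) / (2*L1*L2)
cos(theta2) = (7.84 - 22.09 - 5.76) / 22.56
cos(theta2) = -0.886968
theta2 = 152.4947 degrees


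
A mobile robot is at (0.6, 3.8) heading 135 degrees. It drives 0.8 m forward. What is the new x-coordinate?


x_new = x0 + d*cos(theta)
= 0.6 + 0.8*cos(135)
= 0.6 + -0.5657
= 0.0343


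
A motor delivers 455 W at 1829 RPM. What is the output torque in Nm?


omega = 1829 * 2*pi/60 = 191.5324 rad/s
tau = P / omega = 455 / 191.5324
= 2.3756 Nm


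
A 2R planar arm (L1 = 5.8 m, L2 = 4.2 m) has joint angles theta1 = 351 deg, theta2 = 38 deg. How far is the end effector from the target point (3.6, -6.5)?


End effector via forward kinematics:
x = L1*cos(t1) + L2*cos(t1+t2) = 9.402
y = L1*sin(t1) + L2*sin(t1+t2) = 1.1289
Distance to target:
d = sqrt((3.6 - 9.402)^2 + (-6.5 - 1.1289)^2)
= sqrt(33.6631 + 58.1998)
= 9.5845 m


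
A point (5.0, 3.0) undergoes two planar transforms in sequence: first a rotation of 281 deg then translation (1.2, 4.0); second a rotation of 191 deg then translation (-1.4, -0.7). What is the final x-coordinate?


After transform 1:
x1 = cos(281)*5.0 - sin(281)*3.0 + 1.2 = 5.0989
y1 = sin(281)*5.0 + cos(281)*3.0 + 4.0 = -0.3357
After transform 2:
x2 = cos(191)*5.0989 - sin(191)*-0.3357 + -1.4
= -6.4693


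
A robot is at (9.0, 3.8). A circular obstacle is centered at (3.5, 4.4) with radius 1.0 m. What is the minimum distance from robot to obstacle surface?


center_dist = sqrt((9.0-3.5)^2 + (3.8-4.4)^2)
= sqrt(30.25 + 0.36)
= 5.5326
min_dist = center_dist - radius = 5.5326 - 1.0 = 4.5326 m


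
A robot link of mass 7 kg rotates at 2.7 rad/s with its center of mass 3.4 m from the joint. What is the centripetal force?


F = m * omega^2 * r
= 7 * 2.7^2 * 3.4
= 7 * 7.29 * 3.4
= 173.502 N


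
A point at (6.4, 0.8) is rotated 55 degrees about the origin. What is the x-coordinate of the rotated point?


x' = x*cos(theta) - y*sin(theta)
cos(55 deg) = 0.5736, sin(55 deg) = 0.8192
x' = 6.4 * 0.5736 - 0.8 * 0.8192
= 3.6709 - 0.6553
= 3.0156


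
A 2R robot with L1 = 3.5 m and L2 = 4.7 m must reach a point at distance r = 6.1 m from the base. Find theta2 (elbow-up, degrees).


cos(theta2) = (r^2 - L1^2 - L2^2) / (2*L1*L2)
cos(theta2) = (37.21 - 12.25 - 22.09) / 32.9
cos(theta2) = 0.087234
theta2 = 84.9955 degrees


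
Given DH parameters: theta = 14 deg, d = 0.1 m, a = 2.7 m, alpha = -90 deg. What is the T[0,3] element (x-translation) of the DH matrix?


T[0,3] = a * cos(theta)
= 2.7 * cos(14 deg)
= 2.7 * 0.9703
= 2.6198


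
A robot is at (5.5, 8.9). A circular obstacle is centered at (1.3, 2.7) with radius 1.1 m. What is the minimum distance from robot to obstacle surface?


center_dist = sqrt((5.5-1.3)^2 + (8.9-2.7)^2)
= sqrt(17.64 + 38.44)
= 7.4887
min_dist = center_dist - radius = 7.4887 - 1.1 = 6.3887 m


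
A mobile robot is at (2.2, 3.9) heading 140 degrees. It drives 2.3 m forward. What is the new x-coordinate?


x_new = x0 + d*cos(theta)
= 2.2 + 2.3*cos(140)
= 2.2 + -1.7619
= 0.4381


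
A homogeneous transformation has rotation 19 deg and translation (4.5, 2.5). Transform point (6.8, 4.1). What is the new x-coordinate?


x' = cos(theta)*px - sin(theta)*py + tx
= 0.9455*6.8 - 0.3256*4.1 + 4.5
= 9.5947


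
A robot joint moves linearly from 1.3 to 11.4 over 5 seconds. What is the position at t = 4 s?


s = t/T = 4/5 = 0.8
p(t) = p0 + (pf-p0)*s
= 1.3 + (11.4 - 1.3) * 0.8
= 9.38


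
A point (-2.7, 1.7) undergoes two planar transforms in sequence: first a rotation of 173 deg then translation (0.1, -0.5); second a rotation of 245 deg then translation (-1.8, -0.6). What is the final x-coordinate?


After transform 1:
x1 = cos(173)*-2.7 - sin(173)*1.7 + 0.1 = 2.5727
y1 = sin(173)*-2.7 + cos(173)*1.7 + -0.5 = -2.5164
After transform 2:
x2 = cos(245)*2.5727 - sin(245)*-2.5164 + -1.8
= -5.1679


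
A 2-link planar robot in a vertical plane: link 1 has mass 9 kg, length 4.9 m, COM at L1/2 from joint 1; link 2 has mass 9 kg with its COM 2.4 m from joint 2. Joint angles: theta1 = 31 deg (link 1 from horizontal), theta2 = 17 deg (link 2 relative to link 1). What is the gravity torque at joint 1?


Horizontal distance from joint 1 to link-1 COM:
  x_c1 = (L1/2)*cos(t1) = 2.45 * 0.8572 = 2.1001 m
Horizontal distance from joint 1 to link-2 COM:
  x_c2 = L1*cos(t1) + Lc2*cos(t1+t2)
       = 4.9*0.8572 + 2.4*0.6691 = 5.806 m
tau1 = m1*g*x_c1 + m2*g*x_c2
     = 9*9.81*2.1001 + 9*9.81*5.806
     = 185.4143 + 512.6147
     = 698.029 Nm


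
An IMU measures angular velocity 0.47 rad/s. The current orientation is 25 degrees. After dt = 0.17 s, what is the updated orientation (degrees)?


delta_theta = w * dt = 0.47 * 0.17 = 0.0799 rad
= 4.5779 deg
theta_new = 25 + 4.5779 = 29.5779 deg


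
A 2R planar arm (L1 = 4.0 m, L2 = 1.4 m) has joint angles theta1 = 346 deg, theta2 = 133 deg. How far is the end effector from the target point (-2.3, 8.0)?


End effector via forward kinematics:
x = L1*cos(t1) + L2*cos(t1+t2) = 3.2024
y = L1*sin(t1) + L2*sin(t1+t2) = 0.2568
Distance to target:
d = sqrt((-2.3 - 3.2024)^2 + (8.0 - 0.2568)^2)
= sqrt(30.2769 + 59.9575)
= 9.4992 m


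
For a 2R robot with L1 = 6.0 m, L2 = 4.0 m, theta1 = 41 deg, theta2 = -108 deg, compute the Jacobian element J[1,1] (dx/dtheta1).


J[1,1] = -L1*sin(t1) - L2*sin(t1+t2)
= -6.0*sin(41) - 4.0*sin(-67)
= -0.2543


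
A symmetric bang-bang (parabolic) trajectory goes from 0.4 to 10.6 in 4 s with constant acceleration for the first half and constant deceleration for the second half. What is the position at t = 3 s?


Symmetric rest-to-rest: each phase covers (pf-p0)/2 in time T/2. 0.5*a*(T/2)^2 = (pf-p0)/2 => a = 4*(pf-p0)/T^2
a = 4*(10.6-0.4)/4^2 = 2.55
t = 3 is in the deceleration phase (t > T/2).
p = pf - 0.5*a*(T-t)^2 = 10.6 - 0.5*2.55*1^2
= 9.325


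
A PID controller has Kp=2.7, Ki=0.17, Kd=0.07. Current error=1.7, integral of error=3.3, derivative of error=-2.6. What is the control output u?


u = Kp*e + Ki*int(e) + Kd*de/dt
= 2.7*1.7 + 0.17*3.3 + 0.07*(-2.6)
= 4.59 + 0.561 + -0.182
= 4.969


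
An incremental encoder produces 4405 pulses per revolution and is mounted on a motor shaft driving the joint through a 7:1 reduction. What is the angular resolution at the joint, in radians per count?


counts per rev = 4405
effective counts at joint = 4405 * 7 = 30835
resolution = 2*pi / 30835
= 2.0377e-04 rad/count


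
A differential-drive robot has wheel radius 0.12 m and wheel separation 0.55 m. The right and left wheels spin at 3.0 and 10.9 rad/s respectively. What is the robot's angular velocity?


vR = r*wR = 0.12*3.0 = 0.36 m/s
vL = r*wL = 0.12*10.9 = 1.308 m/s
v = (vR+vL)/2 = 0.834 m/s
omega = (vR-vL)/L = -1.7236 rad/s
angular velocity = -1.7236 rad/s


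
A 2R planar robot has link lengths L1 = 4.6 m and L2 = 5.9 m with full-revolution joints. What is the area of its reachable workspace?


r_max = L1 + L2 = 10.5 m
r_min = |L1 - L2| = 1.3 m
Area = pi*(r_max^2 - r_min^2)
= pi*(110.25 - 1.69)
= pi * 108.56
= 341.0513 m^2


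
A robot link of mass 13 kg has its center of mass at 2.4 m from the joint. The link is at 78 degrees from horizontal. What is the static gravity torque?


tau = m*g*L*cos(angle)
= 13 * 9.81 * 2.4 * cos(78 deg)
= 13 * 9.81 * 2.4 * 0.2079
= 63.6359 Nm


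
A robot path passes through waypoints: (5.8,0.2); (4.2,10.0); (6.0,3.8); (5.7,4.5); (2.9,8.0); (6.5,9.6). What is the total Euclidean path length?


Segment lengths:
  seg1 = sqrt((-1.6)^2 + (9.8)^2) = 9.9298
  seg2 = sqrt((1.8)^2 + (-6.2)^2) = 6.456
  seg3 = sqrt((-0.3)^2 + (0.7)^2) = 0.7616
  seg4 = sqrt((-2.8)^2 + (3.5)^2) = 4.4822
  seg5 = sqrt((3.6)^2 + (1.6)^2) = 3.9395
Total = 25.5691


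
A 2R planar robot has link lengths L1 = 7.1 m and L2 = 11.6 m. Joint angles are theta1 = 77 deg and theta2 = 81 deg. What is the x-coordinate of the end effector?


Convert angles to radians: theta1 = 1.3439, theta2 = 1.4137
x = L1*cos(theta1) + L2*cos(theta1+theta2)
x = 1.5972 + -10.7553
x = -9.1582


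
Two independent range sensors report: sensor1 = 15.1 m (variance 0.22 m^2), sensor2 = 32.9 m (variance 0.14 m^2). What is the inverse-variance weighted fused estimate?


w1 = (1/var1) / (1/var1 + 1/var2)
   = 4.5455 / (4.5455 + 7.1429) = 0.3889
w2 = 1 - w1 = 0.6111
fused = w1*s1 + w2*s2 = 5.8722 + 20.1056
= 25.9778 m


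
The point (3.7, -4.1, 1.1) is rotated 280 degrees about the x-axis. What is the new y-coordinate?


Rotation about x-axis: y' = y*cos(theta) - z*sin(theta)
= -4.1 * 0.1736 - 1.1 * -0.9848
= 0.3713


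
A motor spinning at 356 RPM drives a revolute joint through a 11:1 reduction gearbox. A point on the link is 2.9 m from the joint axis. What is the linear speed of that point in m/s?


omega_motor = 356 * 2*pi/60 = 37.2802 rad/s
omega_joint = omega_motor / 11 = 3.3891 rad/s
v = omega_joint * r = 3.3891 * 2.9
= 9.8284 m/s


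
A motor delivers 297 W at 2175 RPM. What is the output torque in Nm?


omega = 2175 * 2*pi/60 = 227.7655 rad/s
tau = P / omega = 297 / 227.7655
= 1.304 Nm


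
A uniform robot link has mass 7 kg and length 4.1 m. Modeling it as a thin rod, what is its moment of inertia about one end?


I = (1/3) * m * L^2
= (1/3) * 7 * 4.1^2
= 0.333333 * 7 * 16.81
= 39.2233 kg*m^2


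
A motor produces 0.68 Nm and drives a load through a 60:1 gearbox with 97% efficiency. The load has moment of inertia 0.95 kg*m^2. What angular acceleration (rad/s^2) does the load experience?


tau_out = tau_motor * N * eta
= 0.68 * 60 * 0.97 = 39.576 Nm
alpha = tau_out / I = 39.576 / 0.95
= 41.6589 rad/s^2


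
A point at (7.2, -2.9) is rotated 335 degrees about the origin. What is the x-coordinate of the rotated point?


x' = x*cos(theta) - y*sin(theta)
cos(335 deg) = 0.9063, sin(335 deg) = -0.4226
x' = 7.2 * 0.9063 - -2.9 * -0.4226
= 6.5254 - 1.2256
= 5.2998


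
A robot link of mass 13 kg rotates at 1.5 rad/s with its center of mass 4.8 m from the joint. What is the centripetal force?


F = m * omega^2 * r
= 13 * 1.5^2 * 4.8
= 13 * 2.25 * 4.8
= 140.4 N


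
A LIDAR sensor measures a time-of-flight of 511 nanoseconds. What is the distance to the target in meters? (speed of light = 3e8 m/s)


tof = 511 ns = 5.11e-07 s
dist = c * tof / 2
= 3e8 * 5.11e-07 / 2
= 76.65 m


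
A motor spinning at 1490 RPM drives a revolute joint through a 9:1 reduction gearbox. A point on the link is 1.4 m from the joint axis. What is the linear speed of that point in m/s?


omega_motor = 1490 * 2*pi/60 = 156.0324 rad/s
omega_joint = omega_motor / 9 = 17.3369 rad/s
v = omega_joint * r = 17.3369 * 1.4
= 24.2717 m/s


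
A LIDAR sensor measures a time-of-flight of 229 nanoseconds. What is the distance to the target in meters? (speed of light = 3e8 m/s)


tof = 229 ns = 2.29e-07 s
dist = c * tof / 2
= 3e8 * 2.29e-07 / 2
= 34.35 m


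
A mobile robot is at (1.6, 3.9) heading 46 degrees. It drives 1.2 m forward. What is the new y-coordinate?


y_new = y0 + d*sin(theta)
= 3.9 + 1.2*sin(46)
= 3.9 + 0.8632
= 4.7632


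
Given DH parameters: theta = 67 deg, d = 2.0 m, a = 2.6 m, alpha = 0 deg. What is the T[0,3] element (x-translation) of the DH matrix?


T[0,3] = a * cos(theta)
= 2.6 * cos(67 deg)
= 2.6 * 0.3907
= 1.0159


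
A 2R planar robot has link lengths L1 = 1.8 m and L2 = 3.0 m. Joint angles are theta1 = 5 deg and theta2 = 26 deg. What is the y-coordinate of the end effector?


Convert angles to radians: theta1 = 0.0873, theta2 = 0.4538
y = L1*sin(theta1) + L2*sin(theta1+theta2)
y = 0.1569 + 1.5451
y = 1.702


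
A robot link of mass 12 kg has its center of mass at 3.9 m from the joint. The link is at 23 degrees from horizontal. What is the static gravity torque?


tau = m*g*L*cos(angle)
= 12 * 9.81 * 3.9 * cos(23 deg)
= 12 * 9.81 * 3.9 * 0.9205
= 422.6111 Nm


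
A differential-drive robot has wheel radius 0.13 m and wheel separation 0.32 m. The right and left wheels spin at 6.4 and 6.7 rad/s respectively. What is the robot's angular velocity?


vR = r*wR = 0.13*6.4 = 0.832 m/s
vL = r*wL = 0.13*6.7 = 0.871 m/s
v = (vR+vL)/2 = 0.8515 m/s
omega = (vR-vL)/L = -0.1219 rad/s
angular velocity = -0.1219 rad/s


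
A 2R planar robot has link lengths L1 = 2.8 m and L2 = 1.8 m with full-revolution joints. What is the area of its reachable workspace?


r_max = L1 + L2 = 4.6 m
r_min = |L1 - L2| = 1.0 m
Area = pi*(r_max^2 - r_min^2)
= pi*(21.16 - 1.0)
= pi * 20.16
= 63.3345 m^2


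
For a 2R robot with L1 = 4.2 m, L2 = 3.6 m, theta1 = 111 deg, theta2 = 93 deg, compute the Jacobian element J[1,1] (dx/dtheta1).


J[1,1] = -L1*sin(t1) - L2*sin(t1+t2)
= -4.2*sin(111) - 3.6*sin(204)
= -2.4568


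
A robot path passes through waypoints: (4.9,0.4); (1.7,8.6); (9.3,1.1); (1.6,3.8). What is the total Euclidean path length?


Segment lengths:
  seg1 = sqrt((-3.2)^2 + (8.2)^2) = 8.8023
  seg2 = sqrt((7.6)^2 + (-7.5)^2) = 10.6775
  seg3 = sqrt((-7.7)^2 + (2.7)^2) = 8.1597
Total = 27.6395


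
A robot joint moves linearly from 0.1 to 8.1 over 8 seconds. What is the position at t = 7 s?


s = t/T = 7/8 = 0.875
p(t) = p0 + (pf-p0)*s
= 0.1 + (8.1 - 0.1) * 0.875
= 7.1


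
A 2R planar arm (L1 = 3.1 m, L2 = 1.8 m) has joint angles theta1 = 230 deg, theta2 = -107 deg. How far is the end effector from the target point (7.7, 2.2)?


End effector via forward kinematics:
x = L1*cos(t1) + L2*cos(t1+t2) = -2.973
y = L1*sin(t1) + L2*sin(t1+t2) = -0.8651
Distance to target:
d = sqrt((7.7 - -2.973)^2 + (2.2 - -0.8651)^2)
= sqrt(113.9128 + 9.395)
= 11.1044 m


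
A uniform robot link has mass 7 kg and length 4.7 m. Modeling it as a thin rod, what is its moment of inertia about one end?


I = (1/3) * m * L^2
= (1/3) * 7 * 4.7^2
= 0.333333 * 7 * 22.09
= 51.5433 kg*m^2


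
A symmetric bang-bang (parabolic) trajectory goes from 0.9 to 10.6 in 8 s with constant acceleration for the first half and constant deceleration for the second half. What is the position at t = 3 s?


Symmetric rest-to-rest: each phase covers (pf-p0)/2 in time T/2. 0.5*a*(T/2)^2 = (pf-p0)/2 => a = 4*(pf-p0)/T^2
a = 4*(10.6-0.9)/8^2 = 0.6062
t = 3 is in the acceleration phase (t <= T/2).
p = p0 + 0.5*a*t^2 = 0.9 + 0.5*0.6062*3^2
= 3.6281


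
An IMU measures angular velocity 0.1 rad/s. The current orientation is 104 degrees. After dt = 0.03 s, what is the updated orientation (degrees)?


delta_theta = w * dt = 0.1 * 0.03 = 0.003 rad
= 0.1719 deg
theta_new = 104 + 0.1719 = 104.1719 deg


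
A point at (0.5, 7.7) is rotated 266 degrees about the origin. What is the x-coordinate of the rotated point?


x' = x*cos(theta) - y*sin(theta)
cos(266 deg) = -0.0698, sin(266 deg) = -0.9976
x' = 0.5 * -0.0698 - 7.7 * -0.9976
= -0.0349 - -7.6812
= 7.6464


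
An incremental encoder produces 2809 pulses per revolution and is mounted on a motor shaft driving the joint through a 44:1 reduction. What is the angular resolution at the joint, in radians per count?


counts per rev = 2809
effective counts at joint = 2809 * 44 = 123596
resolution = 2*pi / 123596
= 5.0836e-05 rad/count


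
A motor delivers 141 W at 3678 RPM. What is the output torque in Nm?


omega = 3678 * 2*pi/60 = 385.1593 rad/s
tau = P / omega = 141 / 385.1593
= 0.3661 Nm


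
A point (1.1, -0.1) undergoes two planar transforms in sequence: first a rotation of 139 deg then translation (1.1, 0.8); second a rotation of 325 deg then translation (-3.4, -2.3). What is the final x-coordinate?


After transform 1:
x1 = cos(139)*1.1 - sin(139)*-0.1 + 1.1 = 0.3354
y1 = sin(139)*1.1 + cos(139)*-0.1 + 0.8 = 1.5971
After transform 2:
x2 = cos(325)*0.3354 - sin(325)*1.5971 + -3.4
= -2.2092


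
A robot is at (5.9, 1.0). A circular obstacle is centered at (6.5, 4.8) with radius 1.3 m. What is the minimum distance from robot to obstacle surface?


center_dist = sqrt((5.9-6.5)^2 + (1.0-4.8)^2)
= sqrt(0.36 + 14.44)
= 3.8471
min_dist = center_dist - radius = 3.8471 - 1.3 = 2.5471 m


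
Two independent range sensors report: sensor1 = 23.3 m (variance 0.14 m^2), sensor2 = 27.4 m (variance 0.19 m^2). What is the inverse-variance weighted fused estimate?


w1 = (1/var1) / (1/var1 + 1/var2)
   = 7.1429 / (7.1429 + 5.2632) = 0.5758
w2 = 1 - w1 = 0.4242
fused = w1*s1 + w2*s2 = 13.4152 + 11.6242
= 25.0394 m


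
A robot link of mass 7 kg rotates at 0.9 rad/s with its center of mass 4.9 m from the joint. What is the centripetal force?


F = m * omega^2 * r
= 7 * 0.9^2 * 4.9
= 7 * 0.81 * 4.9
= 27.783 N


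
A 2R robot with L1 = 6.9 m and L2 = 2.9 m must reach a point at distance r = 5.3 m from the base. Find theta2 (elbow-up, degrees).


cos(theta2) = (r^2 - L1^2 - L2^2) / (2*L1*L2)
cos(theta2) = (28.09 - 47.61 - 8.41) / 40.02
cos(theta2) = -0.697901
theta2 = 134.2588 degrees


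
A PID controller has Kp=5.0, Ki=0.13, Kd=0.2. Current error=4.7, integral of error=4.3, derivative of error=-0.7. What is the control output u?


u = Kp*e + Ki*int(e) + Kd*de/dt
= 5.0*4.7 + 0.13*4.3 + 0.2*(-0.7)
= 23.5 + 0.559 + -0.14
= 23.919


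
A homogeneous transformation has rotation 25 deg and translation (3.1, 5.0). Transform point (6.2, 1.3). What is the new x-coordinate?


x' = cos(theta)*px - sin(theta)*py + tx
= 0.9063*6.2 - 0.4226*1.3 + 3.1
= 8.1697


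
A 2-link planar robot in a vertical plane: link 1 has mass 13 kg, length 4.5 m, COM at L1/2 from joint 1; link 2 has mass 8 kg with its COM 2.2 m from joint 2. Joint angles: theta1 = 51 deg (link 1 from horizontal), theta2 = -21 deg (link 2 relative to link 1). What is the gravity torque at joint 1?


Horizontal distance from joint 1 to link-1 COM:
  x_c1 = (L1/2)*cos(t1) = 2.25 * 0.6293 = 1.416 m
Horizontal distance from joint 1 to link-2 COM:
  x_c2 = L1*cos(t1) + Lc2*cos(t1+t2)
       = 4.5*0.6293 + 2.2*0.866 = 4.7372 m
tau1 = m1*g*x_c1 + m2*g*x_c2
     = 13*9.81*1.416 + 8*9.81*4.7372
     = 180.5788 + 371.7753
     = 552.354 Nm


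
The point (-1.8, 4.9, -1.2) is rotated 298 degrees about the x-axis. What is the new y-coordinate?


Rotation about x-axis: y' = y*cos(theta) - z*sin(theta)
= 4.9 * 0.4695 - -1.2 * -0.8829
= 1.2409


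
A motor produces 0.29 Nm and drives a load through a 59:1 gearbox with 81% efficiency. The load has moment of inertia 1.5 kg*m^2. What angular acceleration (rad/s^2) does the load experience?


tau_out = tau_motor * N * eta
= 0.29 * 59 * 0.81 = 13.8591 Nm
alpha = tau_out / I = 13.8591 / 1.5
= 9.2394 rad/s^2


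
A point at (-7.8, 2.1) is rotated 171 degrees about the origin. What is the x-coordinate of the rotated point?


x' = x*cos(theta) - y*sin(theta)
cos(171 deg) = -0.9877, sin(171 deg) = 0.1564
x' = -7.8 * -0.9877 - 2.1 * 0.1564
= 7.704 - 0.3285
= 7.3755


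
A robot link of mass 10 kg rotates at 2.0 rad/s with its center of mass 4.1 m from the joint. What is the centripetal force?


F = m * omega^2 * r
= 10 * 2.0^2 * 4.1
= 10 * 4.0 * 4.1
= 164.0 N


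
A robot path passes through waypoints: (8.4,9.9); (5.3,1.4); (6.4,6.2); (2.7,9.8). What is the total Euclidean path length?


Segment lengths:
  seg1 = sqrt((-3.1)^2 + (-8.5)^2) = 9.0477
  seg2 = sqrt((1.1)^2 + (4.8)^2) = 4.9244
  seg3 = sqrt((-3.7)^2 + (3.6)^2) = 5.1624
Total = 19.1344


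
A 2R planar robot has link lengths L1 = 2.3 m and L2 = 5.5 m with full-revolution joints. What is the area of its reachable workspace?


r_max = L1 + L2 = 7.8 m
r_min = |L1 - L2| = 3.2 m
Area = pi*(r_max^2 - r_min^2)
= pi*(60.84 - 10.24)
= pi * 50.6
= 158.9646 m^2


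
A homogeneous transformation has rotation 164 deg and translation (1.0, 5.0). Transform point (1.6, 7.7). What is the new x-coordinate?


x' = cos(theta)*px - sin(theta)*py + tx
= -0.9613*1.6 - 0.2756*7.7 + 1.0
= -2.6604


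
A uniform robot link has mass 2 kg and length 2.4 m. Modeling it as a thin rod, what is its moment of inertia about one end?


I = (1/3) * m * L^2
= (1/3) * 2 * 2.4^2
= 0.333333 * 2 * 5.76
= 3.84 kg*m^2


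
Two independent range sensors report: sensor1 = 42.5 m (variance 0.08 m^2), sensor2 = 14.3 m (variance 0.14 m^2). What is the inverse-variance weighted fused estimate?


w1 = (1/var1) / (1/var1 + 1/var2)
   = 12.5 / (12.5 + 7.1429) = 0.6364
w2 = 1 - w1 = 0.3636
fused = w1*s1 + w2*s2 = 27.0455 + 5.2
= 32.2455 m


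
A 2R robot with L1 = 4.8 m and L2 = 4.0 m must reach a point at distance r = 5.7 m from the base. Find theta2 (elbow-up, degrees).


cos(theta2) = (r^2 - L1^2 - L2^2) / (2*L1*L2)
cos(theta2) = (32.49 - 23.04 - 16.0) / 38.4
cos(theta2) = -0.170573
theta2 = 99.8211 degrees


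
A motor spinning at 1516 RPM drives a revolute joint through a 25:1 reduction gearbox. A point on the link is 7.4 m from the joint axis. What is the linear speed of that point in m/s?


omega_motor = 1516 * 2*pi/60 = 158.7551 rad/s
omega_joint = omega_motor / 25 = 6.3502 rad/s
v = omega_joint * r = 6.3502 * 7.4
= 46.9915 m/s


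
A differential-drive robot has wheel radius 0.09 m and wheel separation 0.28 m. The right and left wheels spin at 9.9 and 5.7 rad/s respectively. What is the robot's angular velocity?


vR = r*wR = 0.09*9.9 = 0.891 m/s
vL = r*wL = 0.09*5.7 = 0.513 m/s
v = (vR+vL)/2 = 0.702 m/s
omega = (vR-vL)/L = 1.35 rad/s
angular velocity = 1.35 rad/s
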